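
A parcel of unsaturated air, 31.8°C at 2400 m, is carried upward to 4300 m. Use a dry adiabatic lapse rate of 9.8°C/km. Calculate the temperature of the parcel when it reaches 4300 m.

13.18°C

Dry adiabatic to 4300 m: -9.8 × 1.9 km = -18.62°C, so T = 13.18°C.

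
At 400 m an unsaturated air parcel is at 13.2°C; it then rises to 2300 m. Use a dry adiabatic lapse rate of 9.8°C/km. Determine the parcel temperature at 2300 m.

-5.42°C

400 → 2300 m (dry adiabatic, 9.8°C/km): ΔT = -9.8 × 1.9 = -18.62°C → T = -5.42°C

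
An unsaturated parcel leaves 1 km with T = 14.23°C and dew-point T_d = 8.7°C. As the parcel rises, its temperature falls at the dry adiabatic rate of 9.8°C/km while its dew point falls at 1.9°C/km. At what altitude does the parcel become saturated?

1.7 km

T and T_d converge at 9.8 − 1.9 = 7.9°C per km
Height above start = (14.23 − 8.7) / 7.9 = 0.7 km
LCL altitude = 1000 m + 700 m = 1700 m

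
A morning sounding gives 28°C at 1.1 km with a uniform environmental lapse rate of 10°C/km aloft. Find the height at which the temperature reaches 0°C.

Height above start = (28 − 0) / 10 = 2.8 km
Altitude = 1100 m + 2800 m = 3900 m

3.9 km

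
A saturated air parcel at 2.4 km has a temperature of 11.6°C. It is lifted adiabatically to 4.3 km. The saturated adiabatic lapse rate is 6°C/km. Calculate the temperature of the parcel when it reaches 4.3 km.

From 2400 m to 4300 m (saturated adiabatic): cools by 6 × 1.9 = 11.4°C, giving 0.2°C.

0.2°C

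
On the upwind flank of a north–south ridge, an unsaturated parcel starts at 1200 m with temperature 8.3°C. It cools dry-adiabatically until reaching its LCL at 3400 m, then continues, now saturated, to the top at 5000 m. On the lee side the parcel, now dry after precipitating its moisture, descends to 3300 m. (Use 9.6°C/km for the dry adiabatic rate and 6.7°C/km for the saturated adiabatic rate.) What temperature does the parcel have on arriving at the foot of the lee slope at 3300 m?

-7.22°C

Dry to 3400 m: -9.6 × 2.2 km = -21.12°C, so T = -12.82°C.
Saturated to 5000 m: -6.7 × 1.6 km = -10.72°C, so T = -23.54°C.
Dry descent to 3300 m: +9.6 × 1.7 km = +16.32°C, so T = -7.22°C.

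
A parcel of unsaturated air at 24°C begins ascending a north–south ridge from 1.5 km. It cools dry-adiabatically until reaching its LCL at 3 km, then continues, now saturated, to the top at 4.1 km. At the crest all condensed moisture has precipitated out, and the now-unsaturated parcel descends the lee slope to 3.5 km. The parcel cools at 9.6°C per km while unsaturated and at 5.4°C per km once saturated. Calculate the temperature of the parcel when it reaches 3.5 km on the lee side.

1500 → 3000 m (dry, 9.6°C/km): ΔT = -9.6 × 1.5 = -14.4°C → T = 9.6°C
3000 → 4100 m (saturated, 5.4°C/km): ΔT = -5.4 × 1.1 = -5.94°C → T = 3.66°C
4100 → 3500 m (dry descent, 9.6°C/km): ΔT = +9.6 × 0.6 = +5.76°C → T = 9.42°C

9.42°C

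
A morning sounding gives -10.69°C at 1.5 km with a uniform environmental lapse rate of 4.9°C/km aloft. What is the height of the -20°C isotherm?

3.4 km

Height above start = (-10.69 − (-20)) / 4.9 = 1.9 km
Altitude = 1500 m + 1900 m = 3400 m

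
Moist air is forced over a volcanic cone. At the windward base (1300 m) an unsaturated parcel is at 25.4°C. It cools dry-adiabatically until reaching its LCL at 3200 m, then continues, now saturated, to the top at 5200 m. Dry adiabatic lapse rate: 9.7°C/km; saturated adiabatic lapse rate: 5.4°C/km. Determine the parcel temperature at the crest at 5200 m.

-3.83°C

From 1300 m to 3200 m (dry): cools by 9.7 × 1.9 = 18.43°C, giving 6.97°C.
From 3200 m to 5200 m (saturated): cools by 5.4 × 2 = 10.8°C, giving -3.83°C.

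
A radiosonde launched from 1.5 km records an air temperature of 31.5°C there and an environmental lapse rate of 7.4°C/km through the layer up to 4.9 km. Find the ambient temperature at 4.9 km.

6.34°C

From 1500 m to 4900 m (environmental): cools by 7.4 × 3.4 = 25.16°C, giving 6.34°C.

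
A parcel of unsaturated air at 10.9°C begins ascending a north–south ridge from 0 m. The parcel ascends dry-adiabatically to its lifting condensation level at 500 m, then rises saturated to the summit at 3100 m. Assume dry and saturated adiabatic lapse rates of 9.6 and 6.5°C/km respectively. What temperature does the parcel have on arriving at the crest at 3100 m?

Dry to 500 m: -9.6 × 0.5 km = -4.8°C, so T = 6.1°C.
Saturated to 3100 m: -6.5 × 2.6 km = -16.9°C, so T = -10.8°C.

-10.8°C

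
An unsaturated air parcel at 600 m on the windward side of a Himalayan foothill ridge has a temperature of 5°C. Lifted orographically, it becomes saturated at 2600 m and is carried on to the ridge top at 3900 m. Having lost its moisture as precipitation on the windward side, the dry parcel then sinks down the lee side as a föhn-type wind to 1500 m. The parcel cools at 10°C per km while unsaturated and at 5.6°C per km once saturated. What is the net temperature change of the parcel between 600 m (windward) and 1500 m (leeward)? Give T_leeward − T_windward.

-3.28°C

600–2600 m, dry: Δz = 2 km ⇒ ΔT = -20°C; T = -15°C
2600–3900 m, saturated: Δz = 1.3 km ⇒ ΔT = -7.28°C; T = -22.28°C
3900–1500 m, dry descent: Δz = 2.4 km ⇒ ΔT = +24°C; T = 1.72°C
Net change vs windward start: 1.72 − 5 = -3.28°C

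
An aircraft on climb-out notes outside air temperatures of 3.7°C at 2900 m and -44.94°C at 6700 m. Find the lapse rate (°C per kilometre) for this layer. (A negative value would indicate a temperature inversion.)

Γ = −ΔT/Δz = (3.7 − (-44.94)) / (6700 − 2900) m
  = 48.64°C / 3.8 km = 12.8°C/km

12.8°C/km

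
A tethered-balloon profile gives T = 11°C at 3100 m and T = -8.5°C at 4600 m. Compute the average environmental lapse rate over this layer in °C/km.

13°C/km

Γ = −ΔT/Δz = (11 − (-8.5)) / (4600 − 3100) m
  = 19.5°C / 1.5 km = 13°C/km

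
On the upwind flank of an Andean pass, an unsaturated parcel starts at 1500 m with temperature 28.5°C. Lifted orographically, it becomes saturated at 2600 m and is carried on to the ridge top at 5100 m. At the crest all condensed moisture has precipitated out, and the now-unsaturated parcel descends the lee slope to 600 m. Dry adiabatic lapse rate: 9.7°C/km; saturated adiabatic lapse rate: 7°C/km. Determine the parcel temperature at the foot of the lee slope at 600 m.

Dry to 2600 m: -9.7 × 1.1 km = -10.67°C, so T = 17.83°C.
Saturated to 5100 m: -7 × 2.5 km = -17.5°C, so T = 0.33°C.
Dry descent to 600 m: +9.7 × 4.5 km = +43.65°C, so T = 43.98°C.

43.98°C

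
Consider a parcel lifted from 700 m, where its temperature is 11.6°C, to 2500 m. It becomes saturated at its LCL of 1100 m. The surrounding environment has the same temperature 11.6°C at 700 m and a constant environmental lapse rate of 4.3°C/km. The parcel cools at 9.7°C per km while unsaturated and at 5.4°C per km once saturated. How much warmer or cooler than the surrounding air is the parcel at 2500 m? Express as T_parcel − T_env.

Parcel:
  700–1100 m, dry: Δz = 0.4 km ⇒ ΔT = -3.88°C; T = 7.72°C
  1100–2500 m, saturated: Δz = 1.4 km ⇒ ΔT = -7.56°C; T = 0.16°C
Environment:
  700–2500 m, environment: Δz = 1.8 km ⇒ ΔT = -7.74°C; T = 3.86°C
T_parcel − T_env = 0.16 − 3.86 = -3.7°C

-3.7°C (parcel cooler than environment)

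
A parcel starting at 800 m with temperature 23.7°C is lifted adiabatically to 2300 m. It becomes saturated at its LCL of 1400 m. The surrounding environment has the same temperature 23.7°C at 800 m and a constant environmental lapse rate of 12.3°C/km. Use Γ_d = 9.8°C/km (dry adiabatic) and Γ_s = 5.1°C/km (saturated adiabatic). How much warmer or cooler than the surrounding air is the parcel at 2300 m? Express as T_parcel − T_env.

+7.98°C (parcel warmer than environment)

Parcel:
  800–1400 m, dry: Δz = 0.6 km ⇒ ΔT = -5.88°C; T = 17.82°C
  1400–2300 m, saturated: Δz = 0.9 km ⇒ ΔT = -4.59°C; T = 13.23°C
Environment:
  800–2300 m, environment: Δz = 1.5 km ⇒ ΔT = -18.45°C; T = 5.25°C
T_parcel − T_env = 13.23 − 5.25 = +7.98°C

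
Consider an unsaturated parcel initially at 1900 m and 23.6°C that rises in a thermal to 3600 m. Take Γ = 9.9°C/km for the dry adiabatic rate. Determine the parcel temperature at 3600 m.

6.77°C

1900–3600 m, dry adiabatic: Δz = 1.7 km ⇒ ΔT = -16.83°C; T = 6.77°C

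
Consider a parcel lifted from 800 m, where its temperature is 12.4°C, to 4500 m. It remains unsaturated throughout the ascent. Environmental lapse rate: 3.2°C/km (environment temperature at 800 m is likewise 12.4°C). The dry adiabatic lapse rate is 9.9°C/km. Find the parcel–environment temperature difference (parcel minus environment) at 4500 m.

Parcel:
  800 → 4500 m (dry, 9.9°C/km): ΔT = -9.9 × 3.7 = -36.63°C → T = -24.23°C
Environment:
  800 → 4500 m (environment, 3.2°C/km): ΔT = -3.2 × 3.7 = -11.84°C → T = 0.56°C
T_parcel − T_env = -24.23 − 0.56 = -24.79°C

-24.79°C (parcel cooler than environment)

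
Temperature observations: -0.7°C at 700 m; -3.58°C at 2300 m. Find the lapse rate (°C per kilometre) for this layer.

1.8°C/km

Γ = −ΔT/Δz = (-0.7 − (-3.58)) / (2300 − 700) m
  = 2.88°C / 1.6 km = 1.8°C/km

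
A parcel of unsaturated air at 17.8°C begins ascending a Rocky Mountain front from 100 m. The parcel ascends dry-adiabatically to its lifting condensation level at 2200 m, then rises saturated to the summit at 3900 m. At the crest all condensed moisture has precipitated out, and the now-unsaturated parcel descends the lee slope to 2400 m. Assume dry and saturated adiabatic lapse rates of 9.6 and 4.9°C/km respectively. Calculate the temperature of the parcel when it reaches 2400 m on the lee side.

Dry to 2200 m: -9.6 × 2.1 km = -20.16°C, so T = -2.36°C.
Saturated to 3900 m: -4.9 × 1.7 km = -8.33°C, so T = -10.69°C.
Dry descent to 2400 m: +9.6 × 1.5 km = +14.4°C, so T = 3.71°C.

3.71°C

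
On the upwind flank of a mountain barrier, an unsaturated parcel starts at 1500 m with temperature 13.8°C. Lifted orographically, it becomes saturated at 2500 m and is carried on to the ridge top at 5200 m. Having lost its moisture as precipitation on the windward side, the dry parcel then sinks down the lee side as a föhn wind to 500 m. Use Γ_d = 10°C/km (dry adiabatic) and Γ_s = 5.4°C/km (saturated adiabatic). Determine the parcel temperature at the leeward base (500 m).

From 1500 m to 2500 m (dry): cools by 10 × 1 = 10°C, giving 3.8°C.
From 2500 m to 5200 m (saturated): cools by 5.4 × 2.7 = 14.58°C, giving -10.78°C.
From 5200 m to 500 m (dry descent): warms by 10 × 4.7 = 47°C, giving 36.22°C.

36.22°C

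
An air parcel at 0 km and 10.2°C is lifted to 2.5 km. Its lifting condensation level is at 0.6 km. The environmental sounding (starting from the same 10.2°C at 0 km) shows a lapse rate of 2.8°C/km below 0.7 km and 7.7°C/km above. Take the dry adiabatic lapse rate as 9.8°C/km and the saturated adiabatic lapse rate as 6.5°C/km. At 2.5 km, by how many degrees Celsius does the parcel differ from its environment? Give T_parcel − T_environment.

-2.41°C (parcel cooler than environment)

Parcel:
  From 0 m to 600 m (dry): cools by 9.8 × 0.6 = 5.88°C, giving 4.32°C.
  From 600 m to 2500 m (saturated): cools by 6.5 × 1.9 = 12.35°C, giving -8.03°C.
Environment:
  From 0 m to 700 m (environment, lower layer): cools by 2.8 × 0.7 = 1.96°C, giving 8.24°C.
  From 700 m to 2500 m (environment, upper layer): cools by 7.7 × 1.8 = 13.86°C, giving -5.62°C.
T_parcel − T_env = -8.03 − (-5.62) = -2.41°C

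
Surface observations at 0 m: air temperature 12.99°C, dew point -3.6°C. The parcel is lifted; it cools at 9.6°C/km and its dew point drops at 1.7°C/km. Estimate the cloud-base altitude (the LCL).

T and T_d converge at 9.6 − 1.7 = 7.9°C per km
Height above start = (12.99 − (-3.6)) / 7.9 = 2.1 km
LCL altitude = 0 m + 2100 m = 2100 m

2100 m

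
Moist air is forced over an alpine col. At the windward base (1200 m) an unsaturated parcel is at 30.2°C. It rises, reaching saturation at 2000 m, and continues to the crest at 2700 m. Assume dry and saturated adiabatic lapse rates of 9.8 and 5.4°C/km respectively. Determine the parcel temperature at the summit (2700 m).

18.58°C

1200 → 2000 m (dry, 9.8°C/km): ΔT = -9.8 × 0.8 = -7.84°C → T = 22.36°C
2000 → 2700 m (saturated, 5.4°C/km): ΔT = -5.4 × 0.7 = -3.78°C → T = 18.58°C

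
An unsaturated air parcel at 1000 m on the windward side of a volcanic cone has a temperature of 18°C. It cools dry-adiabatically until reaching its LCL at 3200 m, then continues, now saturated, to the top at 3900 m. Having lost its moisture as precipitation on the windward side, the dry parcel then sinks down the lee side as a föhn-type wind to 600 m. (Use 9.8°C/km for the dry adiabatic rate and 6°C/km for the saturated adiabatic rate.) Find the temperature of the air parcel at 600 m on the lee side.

Dry to 3200 m: -9.8 × 2.2 km = -21.56°C, so T = -3.56°C.
Saturated to 3900 m: -6 × 0.7 km = -4.2°C, so T = -7.76°C.
Dry descent to 600 m: +9.8 × 3.3 km = +32.34°C, so T = 24.58°C.

24.58°C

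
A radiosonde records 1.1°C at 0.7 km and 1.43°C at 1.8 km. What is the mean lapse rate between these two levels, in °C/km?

Γ = −ΔT/Δz = (1.1 − 1.43) / (1800 − 700) m
  = -0.33°C / 1.1 km = -0.3°C/km

-0.3°C/km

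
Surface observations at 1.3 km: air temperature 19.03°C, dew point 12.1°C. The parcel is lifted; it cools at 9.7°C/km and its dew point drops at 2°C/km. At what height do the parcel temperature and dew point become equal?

T and T_d converge at 9.7 − 2 = 7.7°C per km
Height above start = (19.03 − 12.1) / 7.7 = 0.9 km
LCL altitude = 1300 m + 900 m = 2200 m

2.2 km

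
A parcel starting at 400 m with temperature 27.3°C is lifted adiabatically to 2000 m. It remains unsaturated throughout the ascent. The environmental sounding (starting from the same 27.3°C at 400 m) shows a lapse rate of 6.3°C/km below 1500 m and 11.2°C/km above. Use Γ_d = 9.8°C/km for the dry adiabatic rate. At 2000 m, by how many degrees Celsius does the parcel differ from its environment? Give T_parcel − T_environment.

-3.15°C (parcel cooler than environment)

Parcel:
  From 400 m to 2000 m (dry): cools by 9.8 × 1.6 = 15.68°C, giving 11.62°C.
Environment:
  From 400 m to 1500 m (environment, lower layer): cools by 6.3 × 1.1 = 6.93°C, giving 20.37°C.
  From 1500 m to 2000 m (environment, upper layer): cools by 11.2 × 0.5 = 5.6°C, giving 14.77°C.
T_parcel − T_env = 11.62 − 14.77 = -3.15°C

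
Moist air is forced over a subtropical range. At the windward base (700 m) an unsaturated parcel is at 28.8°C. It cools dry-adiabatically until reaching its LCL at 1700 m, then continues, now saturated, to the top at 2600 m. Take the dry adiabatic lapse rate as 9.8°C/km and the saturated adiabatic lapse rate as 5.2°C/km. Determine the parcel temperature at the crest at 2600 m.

14.32°C

Dry to 1700 m: -9.8 × 1 km = -9.8°C, so T = 19°C.
Saturated to 2600 m: -5.2 × 0.9 km = -4.68°C, so T = 14.32°C.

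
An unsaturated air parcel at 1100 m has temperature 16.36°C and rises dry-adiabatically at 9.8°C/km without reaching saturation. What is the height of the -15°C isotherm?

Height above start = (16.36 − (-15)) / 9.8 = 3.2 km
Altitude = 1100 m + 3200 m = 4300 m

4300 m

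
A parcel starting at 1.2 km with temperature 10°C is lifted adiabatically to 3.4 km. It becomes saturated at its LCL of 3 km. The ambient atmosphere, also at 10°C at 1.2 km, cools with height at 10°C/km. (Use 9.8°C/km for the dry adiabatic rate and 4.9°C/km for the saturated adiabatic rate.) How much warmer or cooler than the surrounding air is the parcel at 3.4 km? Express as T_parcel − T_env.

+2.4°C (parcel warmer than environment)

Parcel:
  1200–3000 m, dry: Δz = 1.8 km ⇒ ΔT = -17.64°C; T = -7.64°C
  3000–3400 m, saturated: Δz = 0.4 km ⇒ ΔT = -1.96°C; T = -9.6°C
Environment:
  1200–3400 m, environment: Δz = 2.2 km ⇒ ΔT = -22°C; T = -12°C
T_parcel − T_env = -9.6 − (-12) = +2.4°C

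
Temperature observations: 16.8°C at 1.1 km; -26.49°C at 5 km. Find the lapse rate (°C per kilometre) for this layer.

Γ = −ΔT/Δz = (16.8 − (-26.49)) / (5000 − 1100) m
  = 43.29°C / 3.9 km = 11.1°C/km

11.1°C/km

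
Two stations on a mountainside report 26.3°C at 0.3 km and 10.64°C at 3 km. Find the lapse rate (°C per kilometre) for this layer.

5.8°C/km

Γ = −ΔT/Δz = (26.3 − 10.64) / (3000 − 300) m
  = 15.66°C / 2.7 km = 5.8°C/km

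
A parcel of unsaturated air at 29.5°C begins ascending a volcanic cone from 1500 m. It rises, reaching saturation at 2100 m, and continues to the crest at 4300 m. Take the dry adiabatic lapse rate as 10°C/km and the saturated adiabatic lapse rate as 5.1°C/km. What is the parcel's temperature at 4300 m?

From 1500 m to 2100 m (dry): cools by 10 × 0.6 = 6°C, giving 23.5°C.
From 2100 m to 4300 m (saturated): cools by 5.1 × 2.2 = 11.22°C, giving 12.28°C.

12.28°C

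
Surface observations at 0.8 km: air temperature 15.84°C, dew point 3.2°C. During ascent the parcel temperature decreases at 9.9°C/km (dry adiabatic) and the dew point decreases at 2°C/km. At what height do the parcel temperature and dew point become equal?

2.4 km

T and T_d converge at 9.9 − 2 = 7.9°C per km
Height above start = (15.84 − 3.2) / 7.9 = 1.6 km
LCL altitude = 800 m + 1600 m = 2400 m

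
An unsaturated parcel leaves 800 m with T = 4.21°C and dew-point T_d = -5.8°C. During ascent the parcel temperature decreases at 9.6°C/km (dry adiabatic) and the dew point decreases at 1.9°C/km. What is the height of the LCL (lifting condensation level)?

2100 m

T and T_d converge at 9.6 − 1.9 = 7.7°C per km
Height above start = (4.21 − (-5.8)) / 7.7 = 1.3 km
LCL altitude = 800 m + 1300 m = 2100 m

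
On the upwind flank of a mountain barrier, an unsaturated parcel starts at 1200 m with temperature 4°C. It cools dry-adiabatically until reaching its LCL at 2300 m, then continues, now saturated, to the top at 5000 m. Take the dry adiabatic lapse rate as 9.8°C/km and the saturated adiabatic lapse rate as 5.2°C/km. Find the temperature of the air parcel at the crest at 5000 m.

1200 → 2300 m (dry, 9.8°C/km): ΔT = -9.8 × 1.1 = -10.78°C → T = -6.78°C
2300 → 5000 m (saturated, 5.2°C/km): ΔT = -5.2 × 2.7 = -14.04°C → T = -20.82°C

-20.82°C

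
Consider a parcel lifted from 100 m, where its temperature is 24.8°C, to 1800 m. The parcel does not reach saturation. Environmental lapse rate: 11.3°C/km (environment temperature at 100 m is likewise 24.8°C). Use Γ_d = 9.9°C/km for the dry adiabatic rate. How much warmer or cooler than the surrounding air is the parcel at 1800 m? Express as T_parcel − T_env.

+2.38°C (parcel warmer than environment)

Parcel:
  Dry to 1800 m: -9.9 × 1.7 km = -16.83°C, so T = 7.97°C.
Environment:
  Environment to 1800 m: -11.3 × 1.7 km = -19.21°C, so T = 5.59°C.
T_parcel − T_env = 7.97 − 5.59 = +2.38°C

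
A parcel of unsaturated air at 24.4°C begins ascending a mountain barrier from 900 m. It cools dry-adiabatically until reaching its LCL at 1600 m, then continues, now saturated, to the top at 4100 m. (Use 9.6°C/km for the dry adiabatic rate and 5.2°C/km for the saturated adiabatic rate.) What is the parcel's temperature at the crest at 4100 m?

4.68°C

900–1600 m, dry: Δz = 0.7 km ⇒ ΔT = -6.72°C; T = 17.68°C
1600–4100 m, saturated: Δz = 2.5 km ⇒ ΔT = -13°C; T = 4.68°C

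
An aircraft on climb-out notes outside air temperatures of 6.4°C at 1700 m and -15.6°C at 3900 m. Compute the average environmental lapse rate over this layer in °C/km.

Γ = −ΔT/Δz = (6.4 − (-15.6)) / (3900 − 1700) m
  = 22°C / 2.2 km = 10°C/km

10°C/km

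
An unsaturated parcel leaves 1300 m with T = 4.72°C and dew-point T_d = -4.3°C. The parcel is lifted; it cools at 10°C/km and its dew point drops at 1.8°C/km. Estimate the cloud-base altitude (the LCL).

T and T_d converge at 10 − 1.8 = 8.2°C per km
Height above start = (4.72 − (-4.3)) / 8.2 = 1.1 km
LCL altitude = 1300 m + 1100 m = 2400 m

2400 m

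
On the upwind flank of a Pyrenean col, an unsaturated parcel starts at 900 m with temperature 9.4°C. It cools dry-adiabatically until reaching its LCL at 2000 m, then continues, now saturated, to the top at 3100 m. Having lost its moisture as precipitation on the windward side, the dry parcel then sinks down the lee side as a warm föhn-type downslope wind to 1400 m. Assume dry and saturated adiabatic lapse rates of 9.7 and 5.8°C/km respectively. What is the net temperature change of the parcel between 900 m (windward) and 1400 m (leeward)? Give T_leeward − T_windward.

From 900 m to 2000 m (dry): cools by 9.7 × 1.1 = 10.67°C, giving -1.27°C.
From 2000 m to 3100 m (saturated): cools by 5.8 × 1.1 = 6.38°C, giving -7.65°C.
From 3100 m to 1400 m (dry descent): warms by 9.7 × 1.7 = 16.49°C, giving 8.84°C.
Net change vs windward start: 8.84 − 9.4 = -0.56°C

-0.56°C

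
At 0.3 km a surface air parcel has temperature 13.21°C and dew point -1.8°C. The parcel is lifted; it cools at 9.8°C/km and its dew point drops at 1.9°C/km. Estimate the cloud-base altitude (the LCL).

2.2 km

T and T_d converge at 9.8 − 1.9 = 7.9°C per km
Height above start = (13.21 − (-1.8)) / 7.9 = 1.9 km
LCL altitude = 300 m + 1900 m = 2200 m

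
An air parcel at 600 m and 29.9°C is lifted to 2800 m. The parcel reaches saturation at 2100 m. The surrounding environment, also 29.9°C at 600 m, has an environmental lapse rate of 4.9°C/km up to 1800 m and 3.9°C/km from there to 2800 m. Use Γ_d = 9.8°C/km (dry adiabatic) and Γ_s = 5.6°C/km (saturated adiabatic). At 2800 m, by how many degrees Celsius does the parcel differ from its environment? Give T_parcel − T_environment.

Parcel:
  From 600 m to 2100 m (dry): cools by 9.8 × 1.5 = 14.7°C, giving 15.2°C.
  From 2100 m to 2800 m (saturated): cools by 5.6 × 0.7 = 3.92°C, giving 11.28°C.
Environment:
  From 600 m to 1800 m (environment, lower layer): cools by 4.9 × 1.2 = 5.88°C, giving 24.02°C.
  From 1800 m to 2800 m (environment, upper layer): cools by 3.9 × 1 = 3.9°C, giving 20.12°C.
T_parcel − T_env = 11.28 − 20.12 = -8.84°C

-8.84°C (parcel cooler than environment)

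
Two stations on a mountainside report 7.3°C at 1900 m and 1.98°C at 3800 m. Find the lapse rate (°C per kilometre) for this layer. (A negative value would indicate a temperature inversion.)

Γ = −ΔT/Δz = (7.3 − 1.98) / (3800 − 1900) m
  = 5.32°C / 1.9 km = 2.8°C/km

2.8°C/km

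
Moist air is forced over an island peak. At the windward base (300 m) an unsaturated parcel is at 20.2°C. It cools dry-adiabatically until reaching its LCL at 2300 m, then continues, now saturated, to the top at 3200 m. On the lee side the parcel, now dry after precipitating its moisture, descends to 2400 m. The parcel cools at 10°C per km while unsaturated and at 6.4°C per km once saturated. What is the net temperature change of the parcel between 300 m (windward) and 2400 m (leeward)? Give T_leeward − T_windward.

Dry to 2300 m: -10 × 2 km = -20°C, so T = 0.2°C.
Saturated to 3200 m: -6.4 × 0.9 km = -5.76°C, so T = -5.56°C.
Dry descent to 2400 m: +10 × 0.8 km = +8°C, so T = 2.44°C.
Net change vs windward start: 2.44 − 20.2 = -17.76°C

-17.76°C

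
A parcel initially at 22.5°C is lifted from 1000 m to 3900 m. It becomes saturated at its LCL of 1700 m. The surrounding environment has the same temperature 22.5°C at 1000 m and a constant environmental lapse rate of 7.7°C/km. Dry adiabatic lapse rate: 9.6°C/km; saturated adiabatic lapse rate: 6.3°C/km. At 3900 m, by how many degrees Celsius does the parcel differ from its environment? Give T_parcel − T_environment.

Parcel:
  1000 → 1700 m (dry, 9.6°C/km): ΔT = -9.6 × 0.7 = -6.72°C → T = 15.78°C
  1700 → 3900 m (saturated, 6.3°C/km): ΔT = -6.3 × 2.2 = -13.86°C → T = 1.92°C
Environment:
  1000 → 3900 m (environment, 7.7°C/km): ΔT = -7.7 × 2.9 = -22.33°C → T = 0.17°C
T_parcel − T_env = 1.92 − 0.17 = +1.75°C

+1.75°C (parcel warmer than environment)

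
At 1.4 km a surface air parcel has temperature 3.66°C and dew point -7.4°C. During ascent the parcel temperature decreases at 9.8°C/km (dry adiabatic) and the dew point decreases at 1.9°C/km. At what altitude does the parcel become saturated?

T and T_d converge at 9.8 − 1.9 = 7.9°C per km
Height above start = (3.66 − (-7.4)) / 7.9 = 1.4 km
LCL altitude = 1400 m + 1400 m = 2800 m

2.8 km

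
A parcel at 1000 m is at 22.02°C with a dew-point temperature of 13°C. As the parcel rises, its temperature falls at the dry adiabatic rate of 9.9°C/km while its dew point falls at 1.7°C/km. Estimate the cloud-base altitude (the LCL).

2100 m

T and T_d converge at 9.9 − 1.7 = 8.2°C per km
Height above start = (22.02 − 13) / 8.2 = 1.1 km
LCL altitude = 1000 m + 1100 m = 2100 m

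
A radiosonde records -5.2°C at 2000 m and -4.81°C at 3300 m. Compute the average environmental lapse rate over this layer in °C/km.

-0.3°C/km

Γ = −ΔT/Δz = (-5.2 − (-4.81)) / (3300 − 2000) m
  = -0.39°C / 1.3 km = -0.3°C/km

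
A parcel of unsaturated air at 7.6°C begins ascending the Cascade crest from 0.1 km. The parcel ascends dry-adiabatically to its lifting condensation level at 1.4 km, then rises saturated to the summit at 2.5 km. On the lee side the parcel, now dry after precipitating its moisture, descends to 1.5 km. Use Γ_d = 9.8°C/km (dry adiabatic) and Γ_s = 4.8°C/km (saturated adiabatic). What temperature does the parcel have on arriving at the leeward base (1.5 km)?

-0.62°C

100–1400 m, dry: Δz = 1.3 km ⇒ ΔT = -12.74°C; T = -5.14°C
1400–2500 m, saturated: Δz = 1.1 km ⇒ ΔT = -5.28°C; T = -10.42°C
2500–1500 m, dry descent: Δz = 1 km ⇒ ΔT = +9.8°C; T = -0.62°C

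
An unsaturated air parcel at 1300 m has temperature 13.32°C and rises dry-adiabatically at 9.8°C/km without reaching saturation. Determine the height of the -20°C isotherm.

4700 m

Height above start = (13.32 − (-20)) / 9.8 = 3.4 km
Altitude = 1300 m + 3400 m = 4700 m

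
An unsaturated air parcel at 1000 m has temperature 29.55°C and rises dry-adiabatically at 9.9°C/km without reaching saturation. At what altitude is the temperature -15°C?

Height above start = (29.55 − (-15)) / 9.9 = 4.5 km
Altitude = 1000 m + 4500 m = 5500 m

5500 m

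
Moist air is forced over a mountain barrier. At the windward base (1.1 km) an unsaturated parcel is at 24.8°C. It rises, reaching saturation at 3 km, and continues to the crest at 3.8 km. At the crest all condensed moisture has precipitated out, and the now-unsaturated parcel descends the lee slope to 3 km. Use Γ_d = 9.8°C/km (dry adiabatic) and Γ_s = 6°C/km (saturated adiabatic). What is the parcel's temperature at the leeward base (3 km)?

9.22°C

From 1100 m to 3000 m (dry): cools by 9.8 × 1.9 = 18.62°C, giving 6.18°C.
From 3000 m to 3800 m (saturated): cools by 6 × 0.8 = 4.8°C, giving 1.38°C.
From 3800 m to 3000 m (dry descent): warms by 9.8 × 0.8 = 7.84°C, giving 9.22°C.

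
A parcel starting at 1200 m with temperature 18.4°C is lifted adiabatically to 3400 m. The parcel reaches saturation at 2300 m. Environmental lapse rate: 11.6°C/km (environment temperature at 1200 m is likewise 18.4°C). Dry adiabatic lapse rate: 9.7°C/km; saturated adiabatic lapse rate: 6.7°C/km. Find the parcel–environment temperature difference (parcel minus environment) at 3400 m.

Parcel:
  Dry to 2300 m: -9.7 × 1.1 km = -10.67°C, so T = 7.73°C.
  Saturated to 3400 m: -6.7 × 1.1 km = -7.37°C, so T = 0.36°C.
Environment:
  Environment to 3400 m: -11.6 × 2.2 km = -25.52°C, so T = -7.12°C.
T_parcel − T_env = 0.36 − (-7.12) = +7.48°C

+7.48°C (parcel warmer than environment)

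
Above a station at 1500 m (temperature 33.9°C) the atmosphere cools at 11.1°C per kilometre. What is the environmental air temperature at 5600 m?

-11.61°C

1500 → 5600 m (environmental, 11.1°C/km): ΔT = -11.1 × 4.1 = -45.51°C → T = -11.61°C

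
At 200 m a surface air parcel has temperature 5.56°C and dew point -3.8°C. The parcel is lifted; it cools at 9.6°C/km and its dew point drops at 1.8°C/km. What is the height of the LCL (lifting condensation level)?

1400 m

T and T_d converge at 9.6 − 1.8 = 7.8°C per km
Height above start = (5.56 − (-3.8)) / 7.8 = 1.2 km
LCL altitude = 200 m + 1200 m = 1400 m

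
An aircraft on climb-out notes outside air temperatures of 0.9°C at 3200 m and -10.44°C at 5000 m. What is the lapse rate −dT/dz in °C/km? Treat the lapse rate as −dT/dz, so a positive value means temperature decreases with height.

6.3°C/km

Γ = −ΔT/Δz = (0.9 − (-10.44)) / (5000 − 3200) m
  = 11.34°C / 1.8 km = 6.3°C/km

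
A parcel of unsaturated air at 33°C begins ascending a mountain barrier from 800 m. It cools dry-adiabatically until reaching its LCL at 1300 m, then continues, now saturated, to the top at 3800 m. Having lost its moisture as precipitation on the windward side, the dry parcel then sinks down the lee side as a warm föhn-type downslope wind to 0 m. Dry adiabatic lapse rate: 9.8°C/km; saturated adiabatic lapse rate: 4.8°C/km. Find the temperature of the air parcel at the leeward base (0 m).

53.34°C

800 → 1300 m (dry, 9.8°C/km): ΔT = -9.8 × 0.5 = -4.9°C → T = 28.1°C
1300 → 3800 m (saturated, 4.8°C/km): ΔT = -4.8 × 2.5 = -12°C → T = 16.1°C
3800 → 0 m (dry descent, 9.8°C/km): ΔT = +9.8 × 3.8 = +37.24°C → T = 53.34°C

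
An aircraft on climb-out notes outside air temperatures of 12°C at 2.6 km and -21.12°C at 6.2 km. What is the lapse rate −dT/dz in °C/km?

9.2°C/km

Γ = −ΔT/Δz = (12 − (-21.12)) / (6200 − 2600) m
  = 33.12°C / 3.6 km = 9.2°C/km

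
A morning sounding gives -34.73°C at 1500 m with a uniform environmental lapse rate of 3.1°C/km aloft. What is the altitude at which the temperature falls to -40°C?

Height above start = (-34.73 − (-40)) / 3.1 = 1.7 km
Altitude = 1500 m + 1700 m = 3200 m

3200 m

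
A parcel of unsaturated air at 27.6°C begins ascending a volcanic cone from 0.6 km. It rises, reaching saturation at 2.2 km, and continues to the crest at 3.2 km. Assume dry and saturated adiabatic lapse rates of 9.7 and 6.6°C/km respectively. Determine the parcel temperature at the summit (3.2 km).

5.48°C

600–2200 m, dry: Δz = 1.6 km ⇒ ΔT = -15.52°C; T = 12.08°C
2200–3200 m, saturated: Δz = 1 km ⇒ ΔT = -6.6°C; T = 5.48°C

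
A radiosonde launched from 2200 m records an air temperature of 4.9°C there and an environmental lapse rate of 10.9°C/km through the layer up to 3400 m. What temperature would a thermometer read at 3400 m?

Environmental to 3400 m: -10.9 × 1.2 km = -13.08°C, so T = -8.18°C.

-8.18°C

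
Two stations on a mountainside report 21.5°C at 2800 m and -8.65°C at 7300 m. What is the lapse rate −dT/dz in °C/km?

6.7°C/km

Γ = −ΔT/Δz = (21.5 − (-8.65)) / (7300 − 2800) m
  = 30.15°C / 4.5 km = 6.7°C/km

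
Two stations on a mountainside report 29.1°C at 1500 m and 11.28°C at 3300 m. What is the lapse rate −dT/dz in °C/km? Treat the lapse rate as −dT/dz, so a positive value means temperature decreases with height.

9.9°C/km

Γ = −ΔT/Δz = (29.1 − 11.28) / (3300 − 1500) m
  = 17.82°C / 1.8 km = 9.9°C/km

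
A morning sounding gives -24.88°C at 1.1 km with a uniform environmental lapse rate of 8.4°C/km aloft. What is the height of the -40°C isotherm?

Height above start = (-24.88 − (-40)) / 8.4 = 1.8 km
Altitude = 1100 m + 1800 m = 2900 m

2.9 km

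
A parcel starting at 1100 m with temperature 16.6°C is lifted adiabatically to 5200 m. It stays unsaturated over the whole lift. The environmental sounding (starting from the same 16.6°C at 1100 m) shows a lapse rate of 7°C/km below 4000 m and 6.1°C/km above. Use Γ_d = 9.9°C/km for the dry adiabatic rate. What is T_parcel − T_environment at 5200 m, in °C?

Parcel:
  Dry to 5200 m: -9.9 × 4.1 km = -40.59°C, so T = -23.99°C.
Environment:
  Environment, lower layer to 4000 m: -7 × 2.9 km = -20.3°C, so T = -3.7°C.
  Environment, upper layer to 5200 m: -6.1 × 1.2 km = -7.32°C, so T = -11.02°C.
T_parcel − T_env = -23.99 − (-11.02) = -12.97°C

-12.97°C (parcel cooler than environment)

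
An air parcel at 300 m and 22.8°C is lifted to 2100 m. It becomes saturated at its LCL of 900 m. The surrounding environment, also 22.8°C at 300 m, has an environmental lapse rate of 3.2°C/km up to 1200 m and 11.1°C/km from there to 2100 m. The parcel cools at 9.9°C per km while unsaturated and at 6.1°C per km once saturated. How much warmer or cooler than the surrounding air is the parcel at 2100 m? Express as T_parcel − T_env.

-0.39°C (parcel cooler than environment)

Parcel:
  Dry to 900 m: -9.9 × 0.6 km = -5.94°C, so T = 16.86°C.
  Saturated to 2100 m: -6.1 × 1.2 km = -7.32°C, so T = 9.54°C.
Environment:
  Environment, lower layer to 1200 m: -3.2 × 0.9 km = -2.88°C, so T = 19.92°C.
  Environment, upper layer to 2100 m: -11.1 × 0.9 km = -9.99°C, so T = 9.93°C.
T_parcel − T_env = 9.54 − 9.93 = -0.39°C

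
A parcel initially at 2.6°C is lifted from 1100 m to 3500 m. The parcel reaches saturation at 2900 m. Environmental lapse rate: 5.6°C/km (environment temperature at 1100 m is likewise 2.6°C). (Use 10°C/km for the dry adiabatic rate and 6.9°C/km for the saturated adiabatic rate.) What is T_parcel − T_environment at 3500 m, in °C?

Parcel:
  Dry to 2900 m: -10 × 1.8 km = -18°C, so T = -15.4°C.
  Saturated to 3500 m: -6.9 × 0.6 km = -4.14°C, so T = -19.54°C.
Environment:
  Environment to 3500 m: -5.6 × 2.4 km = -13.44°C, so T = -10.84°C.
T_parcel − T_env = -19.54 − (-10.84) = -8.7°C

-8.7°C (parcel cooler than environment)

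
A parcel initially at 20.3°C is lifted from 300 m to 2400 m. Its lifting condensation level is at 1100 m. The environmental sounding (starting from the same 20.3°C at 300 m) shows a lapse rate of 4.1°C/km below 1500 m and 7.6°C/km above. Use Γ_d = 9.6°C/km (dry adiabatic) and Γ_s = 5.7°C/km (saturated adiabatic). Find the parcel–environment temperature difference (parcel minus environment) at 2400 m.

Parcel:
  From 300 m to 1100 m (dry): cools by 9.6 × 0.8 = 7.68°C, giving 12.62°C.
  From 1100 m to 2400 m (saturated): cools by 5.7 × 1.3 = 7.41°C, giving 5.21°C.
Environment:
  From 300 m to 1500 m (environment, lower layer): cools by 4.1 × 1.2 = 4.92°C, giving 15.38°C.
  From 1500 m to 2400 m (environment, upper layer): cools by 7.6 × 0.9 = 6.84°C, giving 8.54°C.
T_parcel − T_env = 5.21 − 8.54 = -3.33°C

-3.33°C (parcel cooler than environment)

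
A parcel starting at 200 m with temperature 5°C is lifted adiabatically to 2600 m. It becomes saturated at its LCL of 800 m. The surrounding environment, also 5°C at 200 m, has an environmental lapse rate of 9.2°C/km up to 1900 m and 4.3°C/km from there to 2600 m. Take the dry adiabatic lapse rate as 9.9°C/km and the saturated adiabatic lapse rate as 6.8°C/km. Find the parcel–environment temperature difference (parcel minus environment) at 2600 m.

+0.47°C (parcel warmer than environment)

Parcel:
  200–800 m, dry: Δz = 0.6 km ⇒ ΔT = -5.94°C; T = -0.94°C
  800–2600 m, saturated: Δz = 1.8 km ⇒ ΔT = -12.24°C; T = -13.18°C
Environment:
  200–1900 m, environment, lower layer: Δz = 1.7 km ⇒ ΔT = -15.64°C; T = -10.64°C
  1900–2600 m, environment, upper layer: Δz = 0.7 km ⇒ ΔT = -3.01°C; T = -13.65°C
T_parcel − T_env = -13.18 − (-13.65) = +0.47°C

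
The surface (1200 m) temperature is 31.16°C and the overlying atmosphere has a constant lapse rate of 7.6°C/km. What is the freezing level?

5300 m

Height above start = (31.16 − 0) / 7.6 = 4.1 km
Altitude = 1200 m + 4100 m = 5300 m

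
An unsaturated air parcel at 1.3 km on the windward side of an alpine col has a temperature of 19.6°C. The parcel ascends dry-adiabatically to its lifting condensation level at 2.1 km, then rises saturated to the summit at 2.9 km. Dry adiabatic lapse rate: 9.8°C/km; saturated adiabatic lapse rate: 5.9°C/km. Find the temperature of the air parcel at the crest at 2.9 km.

7.04°C

From 1300 m to 2100 m (dry): cools by 9.8 × 0.8 = 7.84°C, giving 11.76°C.
From 2100 m to 2900 m (saturated): cools by 5.9 × 0.8 = 4.72°C, giving 7.04°C.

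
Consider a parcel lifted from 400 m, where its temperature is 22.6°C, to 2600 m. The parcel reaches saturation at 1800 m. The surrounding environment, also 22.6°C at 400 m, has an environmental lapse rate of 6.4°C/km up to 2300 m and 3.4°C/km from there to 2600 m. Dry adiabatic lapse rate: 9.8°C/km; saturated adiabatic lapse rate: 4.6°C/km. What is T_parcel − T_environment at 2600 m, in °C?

-4.22°C (parcel cooler than environment)

Parcel:
  400–1800 m, dry: Δz = 1.4 km ⇒ ΔT = -13.72°C; T = 8.88°C
  1800–2600 m, saturated: Δz = 0.8 km ⇒ ΔT = -3.68°C; T = 5.2°C
Environment:
  400–2300 m, environment, lower layer: Δz = 1.9 km ⇒ ΔT = -12.16°C; T = 10.44°C
  2300–2600 m, environment, upper layer: Δz = 0.3 km ⇒ ΔT = -1.02°C; T = 9.42°C
T_parcel − T_env = 5.2 − 9.42 = -4.22°C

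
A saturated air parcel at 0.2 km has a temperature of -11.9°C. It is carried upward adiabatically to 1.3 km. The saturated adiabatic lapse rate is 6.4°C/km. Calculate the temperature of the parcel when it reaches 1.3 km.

-18.94°C

From 200 m to 1300 m (saturated adiabatic): cools by 6.4 × 1.1 = 7.04°C, giving -18.94°C.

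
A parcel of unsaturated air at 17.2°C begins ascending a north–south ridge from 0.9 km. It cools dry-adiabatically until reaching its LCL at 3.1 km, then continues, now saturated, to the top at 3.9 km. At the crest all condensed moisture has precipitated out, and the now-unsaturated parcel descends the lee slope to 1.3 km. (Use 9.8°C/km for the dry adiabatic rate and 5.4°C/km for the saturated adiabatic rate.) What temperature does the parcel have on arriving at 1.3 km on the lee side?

900 → 3100 m (dry, 9.8°C/km): ΔT = -9.8 × 2.2 = -21.56°C → T = -4.36°C
3100 → 3900 m (saturated, 5.4°C/km): ΔT = -5.4 × 0.8 = -4.32°C → T = -8.68°C
3900 → 1300 m (dry descent, 9.8°C/km): ΔT = +9.8 × 2.6 = +25.48°C → T = 16.8°C

16.8°C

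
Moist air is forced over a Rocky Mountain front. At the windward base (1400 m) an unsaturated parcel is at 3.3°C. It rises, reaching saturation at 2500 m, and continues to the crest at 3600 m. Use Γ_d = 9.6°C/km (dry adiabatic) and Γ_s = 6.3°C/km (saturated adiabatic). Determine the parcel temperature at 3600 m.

1400 → 2500 m (dry, 9.6°C/km): ΔT = -9.6 × 1.1 = -10.56°C → T = -7.26°C
2500 → 3600 m (saturated, 6.3°C/km): ΔT = -6.3 × 1.1 = -6.93°C → T = -14.19°C

-14.19°C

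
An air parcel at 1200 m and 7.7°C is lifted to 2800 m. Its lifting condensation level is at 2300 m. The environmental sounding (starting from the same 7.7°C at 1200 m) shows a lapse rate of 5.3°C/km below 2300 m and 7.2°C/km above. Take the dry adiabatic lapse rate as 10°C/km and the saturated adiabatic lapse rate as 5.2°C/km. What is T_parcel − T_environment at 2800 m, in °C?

-4.17°C (parcel cooler than environment)

Parcel:
  Dry to 2300 m: -10 × 1.1 km = -11°C, so T = -3.3°C.
  Saturated to 2800 m: -5.2 × 0.5 km = -2.6°C, so T = -5.9°C.
Environment:
  Environment, lower layer to 2300 m: -5.3 × 1.1 km = -5.83°C, so T = 1.87°C.
  Environment, upper layer to 2800 m: -7.2 × 0.5 km = -3.6°C, so T = -1.73°C.
T_parcel − T_env = -5.9 − (-1.73) = -4.17°C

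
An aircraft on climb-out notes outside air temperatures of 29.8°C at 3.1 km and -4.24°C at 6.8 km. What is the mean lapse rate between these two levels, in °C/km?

9.2°C/km

Γ = −ΔT/Δz = (29.8 − (-4.24)) / (6800 − 3100) m
  = 34.04°C / 3.7 km = 9.2°C/km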